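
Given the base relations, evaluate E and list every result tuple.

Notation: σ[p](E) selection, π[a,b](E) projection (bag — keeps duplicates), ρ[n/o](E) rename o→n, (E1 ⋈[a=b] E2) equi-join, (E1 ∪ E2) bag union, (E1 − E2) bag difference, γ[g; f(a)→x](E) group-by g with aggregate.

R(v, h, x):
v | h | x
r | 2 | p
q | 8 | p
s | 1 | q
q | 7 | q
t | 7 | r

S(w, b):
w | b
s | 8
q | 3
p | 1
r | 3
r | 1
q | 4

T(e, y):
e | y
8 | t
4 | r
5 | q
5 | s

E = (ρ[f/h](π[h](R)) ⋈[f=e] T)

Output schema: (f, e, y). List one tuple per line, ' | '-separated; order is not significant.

Row counts bottom-up:
  R → 5
  π[h](R) → 5
  ρ[f/h](π[h](R)) → 5
  T → 4
  (ρ[f/h](π[h](R)) ⋈[f=e] T) → 1

== RESULT ==
f | e | y
8 | 8 | t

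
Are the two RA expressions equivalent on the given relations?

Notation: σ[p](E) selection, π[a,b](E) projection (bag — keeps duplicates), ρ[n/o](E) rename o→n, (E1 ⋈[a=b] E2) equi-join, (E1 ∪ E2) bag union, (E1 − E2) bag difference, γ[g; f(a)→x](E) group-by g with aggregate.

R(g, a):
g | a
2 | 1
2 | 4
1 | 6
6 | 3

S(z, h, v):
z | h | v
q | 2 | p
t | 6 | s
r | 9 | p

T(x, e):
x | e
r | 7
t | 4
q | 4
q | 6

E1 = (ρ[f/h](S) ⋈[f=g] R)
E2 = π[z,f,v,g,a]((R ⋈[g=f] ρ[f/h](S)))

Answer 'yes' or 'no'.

E1 stepwise |·|:
  S → 3
  ρ[f/h](S) → 3
  R → 4
  (ρ[f/h](S) ⋈[f=g] R) → 3
E2 stepwise |·|:
  R → 4
  S → 3
  ρ[f/h](S) → 3
  (R ⋈[g=f] ρ[f/h](S)) → 3
  π[z,f,v,g,a]((R ⋈[g=f] ρ[f/h](S))) → 3

E1 and E2 produce the same multiset:
z | f | v | g | a
q | 2 | p | 2 | 1
q | 2 | p | 2 | 4
t | 6 | s | 6 | 3

yes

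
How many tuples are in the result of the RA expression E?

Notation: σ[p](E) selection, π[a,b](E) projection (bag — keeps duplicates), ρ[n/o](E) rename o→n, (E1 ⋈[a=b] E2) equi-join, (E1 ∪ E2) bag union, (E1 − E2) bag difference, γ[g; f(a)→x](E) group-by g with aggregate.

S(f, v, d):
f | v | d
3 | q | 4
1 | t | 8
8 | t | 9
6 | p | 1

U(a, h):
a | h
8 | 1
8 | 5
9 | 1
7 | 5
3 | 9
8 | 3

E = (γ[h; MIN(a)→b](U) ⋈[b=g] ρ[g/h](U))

Per-node cardinality:
  U → 6
  γ[h; MIN(a)→b](U) → 4
  U → 6
  ρ[g/h](U) → 6
  (γ[h; MIN(a)→b](U) ⋈[b=g] ρ[g/h](U)) → 1

|E| = 1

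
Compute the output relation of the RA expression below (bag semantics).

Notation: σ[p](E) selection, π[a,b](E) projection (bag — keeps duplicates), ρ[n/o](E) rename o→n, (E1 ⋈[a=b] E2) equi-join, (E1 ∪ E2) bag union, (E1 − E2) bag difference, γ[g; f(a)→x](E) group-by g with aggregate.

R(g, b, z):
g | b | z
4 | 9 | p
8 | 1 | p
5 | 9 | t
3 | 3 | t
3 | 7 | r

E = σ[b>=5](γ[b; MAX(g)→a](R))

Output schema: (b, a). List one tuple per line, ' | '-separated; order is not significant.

Per-node cardinality:
  R → 5
  γ[b; MAX(g)→a](R) → 4
  σ[b>=5](γ[b; MAX(g)→a](R)) → 2

== RESULT ==
b | a
7 | 3
9 | 5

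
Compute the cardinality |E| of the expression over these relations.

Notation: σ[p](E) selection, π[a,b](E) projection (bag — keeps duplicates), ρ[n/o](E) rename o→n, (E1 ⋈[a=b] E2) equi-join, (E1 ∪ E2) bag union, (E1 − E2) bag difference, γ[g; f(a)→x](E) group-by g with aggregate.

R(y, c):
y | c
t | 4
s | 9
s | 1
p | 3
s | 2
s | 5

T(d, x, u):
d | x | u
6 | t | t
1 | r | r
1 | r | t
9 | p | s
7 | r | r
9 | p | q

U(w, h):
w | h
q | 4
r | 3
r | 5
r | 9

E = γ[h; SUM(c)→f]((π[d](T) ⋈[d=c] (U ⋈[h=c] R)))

Per-node cardinality:
  T → 6
  π[d](T) → 6
  U → 4
  R → 6
  (U ⋈[h=c] R) → 4
  (π[d](T) ⋈[d=c] (U ⋈[h=c] R)) → 2
  γ[h; SUM(c)→f]((π[d](T) ⋈[d=c] (U ⋈[h=c] R))) → 1

|E| = 1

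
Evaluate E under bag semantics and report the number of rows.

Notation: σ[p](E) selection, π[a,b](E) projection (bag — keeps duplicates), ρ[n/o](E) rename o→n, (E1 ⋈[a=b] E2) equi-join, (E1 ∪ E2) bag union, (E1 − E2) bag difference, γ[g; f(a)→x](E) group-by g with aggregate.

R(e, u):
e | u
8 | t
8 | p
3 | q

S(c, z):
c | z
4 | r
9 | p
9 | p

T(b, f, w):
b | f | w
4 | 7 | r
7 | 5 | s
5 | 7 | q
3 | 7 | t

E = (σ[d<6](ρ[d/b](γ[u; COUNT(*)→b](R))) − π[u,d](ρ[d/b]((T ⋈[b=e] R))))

Per-node cardinality:
  R → 3
  γ[u; COUNT(*)→b](R) → 3
  ρ[d/b](γ[u; COUNT(*)→b](R)) → 3
  σ[d<6](ρ[d/b](γ[u; COUNT(*)→b](R))) → 3
  T → 4
  R → 3
  (T ⋈[b=e] R) → 1
  ρ[d/b]((T ⋈[b=e] R)) → 1
  π[u,d](ρ[d/b]((T ⋈[b=e] R))) → 1
  (σ[d<6](ρ[d/b](γ[u; COUNT(*)→b](R))) − π[u,d](ρ[d/b]((T ⋈[b=e] R)))) → 3

|E| = 3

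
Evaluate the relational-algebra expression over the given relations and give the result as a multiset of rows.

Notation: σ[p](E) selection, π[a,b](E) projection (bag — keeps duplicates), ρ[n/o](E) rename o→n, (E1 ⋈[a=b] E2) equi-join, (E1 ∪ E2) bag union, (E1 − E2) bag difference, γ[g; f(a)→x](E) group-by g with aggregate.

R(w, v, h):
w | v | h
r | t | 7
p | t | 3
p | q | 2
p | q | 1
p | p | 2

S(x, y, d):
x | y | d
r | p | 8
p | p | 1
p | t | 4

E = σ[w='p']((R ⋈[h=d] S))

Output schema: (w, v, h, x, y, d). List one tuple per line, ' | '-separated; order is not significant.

Per-node cardinality:
  R → 5
  S → 3
  (R ⋈[h=d] S) → 1
  σ[w='p']((R ⋈[h=d] S)) → 1

== RESULT ==
w | v | h | x | y | d
p | q | 1 | p | p | 1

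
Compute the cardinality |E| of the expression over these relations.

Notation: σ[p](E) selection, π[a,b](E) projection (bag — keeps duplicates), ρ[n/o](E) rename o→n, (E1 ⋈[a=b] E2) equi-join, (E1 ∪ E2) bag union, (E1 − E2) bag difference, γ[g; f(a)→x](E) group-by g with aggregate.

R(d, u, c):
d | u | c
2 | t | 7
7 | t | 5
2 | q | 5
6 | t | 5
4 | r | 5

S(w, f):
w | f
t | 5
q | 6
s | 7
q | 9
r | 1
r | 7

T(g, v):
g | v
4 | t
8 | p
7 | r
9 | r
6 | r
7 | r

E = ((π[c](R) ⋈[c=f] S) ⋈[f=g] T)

Row counts bottom-up:
  R → 5
  π[c](R) → 5
  S → 6
  (π[c](R) ⋈[c=f] S) → 6
  T → 6
  ((π[c](R) ⋈[c=f] S) ⋈[f=g] T) → 4

|E| = 4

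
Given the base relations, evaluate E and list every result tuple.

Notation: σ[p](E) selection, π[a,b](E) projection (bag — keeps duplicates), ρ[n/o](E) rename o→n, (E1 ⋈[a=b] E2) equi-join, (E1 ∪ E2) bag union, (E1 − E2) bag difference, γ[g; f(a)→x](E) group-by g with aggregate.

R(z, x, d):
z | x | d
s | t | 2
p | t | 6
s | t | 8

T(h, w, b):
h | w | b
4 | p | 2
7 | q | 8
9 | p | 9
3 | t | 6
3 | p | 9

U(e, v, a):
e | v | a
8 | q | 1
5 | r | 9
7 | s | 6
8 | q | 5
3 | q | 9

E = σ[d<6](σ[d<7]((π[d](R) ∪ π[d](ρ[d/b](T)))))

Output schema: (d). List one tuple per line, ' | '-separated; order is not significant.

Subexpression sizes:
  R → 3
  π[d](R) → 3
  T → 5
  ρ[d/b](T) → 5
  π[d](ρ[d/b](T)) → 5
  (π[d](R) ∪ π[d](ρ[d/b](T))) → 8
  σ[d<7]((π[d](R) ∪ π[d](ρ[d/b](T)))) → 4
  σ[d<6](σ[d<7]((π[d](R) ∪ π[d](ρ[d/b](T))))) → 2

== RESULT ==
d
2
2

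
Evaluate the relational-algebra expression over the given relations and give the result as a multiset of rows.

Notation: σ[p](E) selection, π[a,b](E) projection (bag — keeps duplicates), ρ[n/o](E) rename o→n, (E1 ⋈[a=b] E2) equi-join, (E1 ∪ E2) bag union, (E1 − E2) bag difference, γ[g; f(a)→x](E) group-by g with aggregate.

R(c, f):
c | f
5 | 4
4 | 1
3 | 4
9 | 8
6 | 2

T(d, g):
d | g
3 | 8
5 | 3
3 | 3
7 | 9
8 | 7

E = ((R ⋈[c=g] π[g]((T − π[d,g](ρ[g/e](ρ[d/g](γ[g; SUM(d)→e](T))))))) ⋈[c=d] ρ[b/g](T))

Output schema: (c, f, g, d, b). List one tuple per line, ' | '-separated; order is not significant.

Per-node cardinality:
  R → 5
  T → 5
  T → 5
  γ[g; SUM(d)→e](T) → 4
  ρ[d/g](γ[g; SUM(d)→e](T)) → 4
  ρ[g/e](ρ[d/g](γ[g; SUM(d)→e](T))) → 4
  π[d,g](ρ[g/e](ρ[d/g](γ[g; SUM(d)→e](T)))) → 4
  (T − π[d,g](ρ[g/e](ρ[d/g](γ[g; SUM(d)→e](T))))) → 4
  π[g]((T − π[d,g](ρ[g/e](ρ[d/g](γ[g; SUM(d)→e](T)))))) → 4
  (R ⋈[c=g] π[g]((T − π[d,g](ρ[g/e](ρ[d/g](γ[g; SUM(d)→e](T))))))) → 3
  T → 5
  ρ[b/g](T) → 5
  ((R ⋈[c=g] π[g]((T − π[d,g](ρ[g/e](ρ[d/g](γ[g; SUM(d)→e](T))))))) ⋈[c=d] ρ[b/g](T)) → 4

== RESULT ==
c | f | g | d | b
3 | 4 | 3 | 3 | 3
3 | 4 | 3 | 3 | 3
3 | 4 | 3 | 3 | 8
3 | 4 | 3 | 3 | 8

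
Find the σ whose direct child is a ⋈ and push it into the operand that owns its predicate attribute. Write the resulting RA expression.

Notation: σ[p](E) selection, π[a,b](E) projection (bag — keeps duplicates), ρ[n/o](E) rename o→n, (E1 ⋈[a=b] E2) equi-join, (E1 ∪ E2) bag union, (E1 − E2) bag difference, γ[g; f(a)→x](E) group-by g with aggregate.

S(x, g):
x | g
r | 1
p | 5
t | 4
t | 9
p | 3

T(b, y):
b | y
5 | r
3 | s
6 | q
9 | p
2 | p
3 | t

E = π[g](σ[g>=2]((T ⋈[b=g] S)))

σ filters on g, owned by the right side.
E' = π[g]((T ⋈[b=g] σ[g>=2](S)))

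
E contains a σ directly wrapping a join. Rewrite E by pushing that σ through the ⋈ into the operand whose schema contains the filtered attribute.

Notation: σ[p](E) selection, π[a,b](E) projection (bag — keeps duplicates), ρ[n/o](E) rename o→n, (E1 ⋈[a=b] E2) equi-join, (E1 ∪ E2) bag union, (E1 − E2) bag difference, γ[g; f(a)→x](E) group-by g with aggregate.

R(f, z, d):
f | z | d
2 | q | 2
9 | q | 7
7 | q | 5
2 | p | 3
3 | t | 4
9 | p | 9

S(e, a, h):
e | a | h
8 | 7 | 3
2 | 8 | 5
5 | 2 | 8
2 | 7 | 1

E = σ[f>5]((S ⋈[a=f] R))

σ filters on f, owned by the right side.
E' = (S ⋈[a=f] σ[f>5](R))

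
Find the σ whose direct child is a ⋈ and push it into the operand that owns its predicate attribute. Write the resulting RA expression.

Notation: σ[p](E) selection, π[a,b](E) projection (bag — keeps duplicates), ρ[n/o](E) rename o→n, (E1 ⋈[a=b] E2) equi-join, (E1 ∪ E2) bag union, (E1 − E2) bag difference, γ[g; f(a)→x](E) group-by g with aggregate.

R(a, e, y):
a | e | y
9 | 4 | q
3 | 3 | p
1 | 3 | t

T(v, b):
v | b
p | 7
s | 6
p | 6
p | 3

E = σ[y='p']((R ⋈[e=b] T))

σ filters on y, owned by the left side.
E' = (σ[y='p'](R) ⋈[e=b] T)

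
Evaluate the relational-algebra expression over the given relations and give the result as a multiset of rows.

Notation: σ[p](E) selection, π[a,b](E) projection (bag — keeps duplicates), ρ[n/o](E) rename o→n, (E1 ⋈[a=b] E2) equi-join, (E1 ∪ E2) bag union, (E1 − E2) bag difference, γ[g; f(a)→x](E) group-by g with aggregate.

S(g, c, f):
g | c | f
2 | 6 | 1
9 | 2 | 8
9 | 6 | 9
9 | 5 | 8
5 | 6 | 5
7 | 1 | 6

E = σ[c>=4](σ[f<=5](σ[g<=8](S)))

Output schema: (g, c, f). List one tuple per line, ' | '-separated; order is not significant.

Stepwise |·|:
  S → 6
  σ[g<=8](S) → 3
  σ[f<=5](σ[g<=8](S)) → 2
  σ[c>=4](σ[f<=5](σ[g<=8](S))) → 2

== RESULT ==
g | c | f
2 | 6 | 1
5 | 6 | 5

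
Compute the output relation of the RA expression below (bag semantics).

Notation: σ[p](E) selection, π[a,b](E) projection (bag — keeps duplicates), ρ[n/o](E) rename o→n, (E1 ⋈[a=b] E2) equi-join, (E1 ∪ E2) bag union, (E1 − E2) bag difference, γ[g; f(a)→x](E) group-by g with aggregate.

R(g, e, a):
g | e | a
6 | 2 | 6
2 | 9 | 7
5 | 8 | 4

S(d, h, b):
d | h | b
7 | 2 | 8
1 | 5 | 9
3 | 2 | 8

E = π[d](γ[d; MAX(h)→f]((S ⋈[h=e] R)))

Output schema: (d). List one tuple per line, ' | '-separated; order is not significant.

Subexpression sizes:
  S → 3
  R → 3
  (S ⋈[h=e] R) → 2
  γ[d; MAX(h)→f]((S ⋈[h=e] R)) → 2
  π[d](γ[d; MAX(h)→f]((S ⋈[h=e] R))) → 2

== RESULT ==
d
3
7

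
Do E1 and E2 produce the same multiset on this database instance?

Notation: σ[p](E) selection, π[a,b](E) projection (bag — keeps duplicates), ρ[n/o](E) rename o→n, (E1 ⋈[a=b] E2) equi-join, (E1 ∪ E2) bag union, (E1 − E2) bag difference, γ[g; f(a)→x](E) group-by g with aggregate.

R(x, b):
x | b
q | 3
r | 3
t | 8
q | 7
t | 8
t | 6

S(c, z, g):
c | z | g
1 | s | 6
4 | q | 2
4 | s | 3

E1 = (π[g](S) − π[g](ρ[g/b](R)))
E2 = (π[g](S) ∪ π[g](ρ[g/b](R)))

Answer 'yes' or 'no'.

E1 row counts bottom-up:
  S → 3
  π[g](S) → 3
  R → 6
  ρ[g/b](R) → 6
  π[g](ρ[g/b](R)) → 6
  (π[g](S) − π[g](ρ[g/b](R))) → 1
E2 row counts bottom-up:
  S → 3
  π[g](S) → 3
  R → 6
  ρ[g/b](R) → 6
  π[g](ρ[g/b](R)) → 6
  (π[g](S) ∪ π[g](ρ[g/b](R))) → 9

E1 result:
g
2
E2 result:
g
2
3
3
3
6
6
7
8
8
Witness: (6,) appears 0× in E1 but 2× in E2.

no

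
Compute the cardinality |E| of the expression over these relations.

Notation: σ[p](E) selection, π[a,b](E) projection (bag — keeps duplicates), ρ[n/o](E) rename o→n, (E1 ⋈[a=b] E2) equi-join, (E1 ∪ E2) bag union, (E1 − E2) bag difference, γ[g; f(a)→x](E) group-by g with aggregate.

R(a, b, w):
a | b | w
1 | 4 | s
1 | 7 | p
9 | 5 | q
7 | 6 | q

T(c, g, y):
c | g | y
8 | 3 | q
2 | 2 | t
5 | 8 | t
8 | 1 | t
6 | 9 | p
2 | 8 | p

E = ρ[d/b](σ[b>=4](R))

Stepwise |·|:
  R → 4
  σ[b>=4](R) → 4
  ρ[d/b](σ[b>=4](R)) → 4

|E| = 4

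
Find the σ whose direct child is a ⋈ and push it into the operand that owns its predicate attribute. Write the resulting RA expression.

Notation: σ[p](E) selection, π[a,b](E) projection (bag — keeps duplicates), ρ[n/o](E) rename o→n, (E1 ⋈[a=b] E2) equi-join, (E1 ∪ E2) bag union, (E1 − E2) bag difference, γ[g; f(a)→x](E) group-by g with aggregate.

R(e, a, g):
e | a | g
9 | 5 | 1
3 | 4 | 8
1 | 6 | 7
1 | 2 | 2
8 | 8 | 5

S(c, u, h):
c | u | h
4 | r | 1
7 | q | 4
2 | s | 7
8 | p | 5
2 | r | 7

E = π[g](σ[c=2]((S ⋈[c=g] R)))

σ filters on c, owned by the left side.
E' = π[g]((σ[c=2](S) ⋈[c=g] R))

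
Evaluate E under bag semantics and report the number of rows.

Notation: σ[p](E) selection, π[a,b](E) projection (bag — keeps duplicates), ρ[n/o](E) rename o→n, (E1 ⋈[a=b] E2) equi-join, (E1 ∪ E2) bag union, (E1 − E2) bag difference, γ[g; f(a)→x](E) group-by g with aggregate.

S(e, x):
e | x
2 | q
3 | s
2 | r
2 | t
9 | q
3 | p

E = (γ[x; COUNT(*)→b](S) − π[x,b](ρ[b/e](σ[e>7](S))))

Subexpression sizes:
  S → 6
  γ[x; COUNT(*)→b](S) → 5
  S → 6
  σ[e>7](S) → 1
  ρ[b/e](σ[e>7](S)) → 1
  π[x,b](ρ[b/e](σ[e>7](S))) → 1
  (γ[x; COUNT(*)→b](S) − π[x,b](ρ[b/e](σ[e>7](S)))) → 5

|E| = 5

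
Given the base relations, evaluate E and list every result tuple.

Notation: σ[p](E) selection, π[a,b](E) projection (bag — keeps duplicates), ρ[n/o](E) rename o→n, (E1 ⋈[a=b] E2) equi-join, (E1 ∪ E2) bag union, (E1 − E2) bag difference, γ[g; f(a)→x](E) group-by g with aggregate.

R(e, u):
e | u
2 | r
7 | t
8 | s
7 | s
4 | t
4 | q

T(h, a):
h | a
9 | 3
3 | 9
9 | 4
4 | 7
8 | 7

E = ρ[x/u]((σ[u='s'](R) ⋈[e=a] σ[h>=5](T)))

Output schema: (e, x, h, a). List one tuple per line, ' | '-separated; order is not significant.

Row counts bottom-up:
  R → 6
  σ[u='s'](R) → 2
  T → 5
  σ[h>=5](T) → 3
  (σ[u='s'](R) ⋈[e=a] σ[h>=5](T)) → 1
  ρ[x/u]((σ[u='s'](R) ⋈[e=a] σ[h>=5](T))) → 1

== RESULT ==
e | x | h | a
7 | s | 8 | 7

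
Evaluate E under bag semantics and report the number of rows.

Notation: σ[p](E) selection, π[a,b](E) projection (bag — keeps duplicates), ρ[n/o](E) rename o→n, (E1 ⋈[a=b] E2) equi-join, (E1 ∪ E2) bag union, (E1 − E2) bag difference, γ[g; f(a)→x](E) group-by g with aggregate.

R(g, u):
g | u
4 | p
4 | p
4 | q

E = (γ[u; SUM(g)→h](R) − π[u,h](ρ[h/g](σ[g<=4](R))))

Per-node cardinality:
  R → 3
  γ[u; SUM(g)→h](R) → 2
  R → 3
  σ[g<=4](R) → 3
  ρ[h/g](σ[g<=4](R)) → 3
  π[u,h](ρ[h/g](σ[g<=4](R))) → 3
  (γ[u; SUM(g)→h](R) − π[u,h](ρ[h/g](σ[g<=4](R)))) → 1

|E| = 1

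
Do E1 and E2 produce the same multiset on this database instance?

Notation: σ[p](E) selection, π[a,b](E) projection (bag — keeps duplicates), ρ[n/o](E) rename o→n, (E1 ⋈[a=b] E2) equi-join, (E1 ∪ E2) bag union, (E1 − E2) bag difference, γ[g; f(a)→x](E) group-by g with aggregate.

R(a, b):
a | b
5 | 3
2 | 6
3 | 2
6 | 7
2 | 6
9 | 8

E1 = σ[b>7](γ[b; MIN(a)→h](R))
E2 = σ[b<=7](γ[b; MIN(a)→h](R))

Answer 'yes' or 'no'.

E1 per-node cardinality:
  R → 6
  γ[b; MIN(a)→h](R) → 5
  σ[b>7](γ[b; MIN(a)→h](R)) → 1
E2 per-node cardinality:
  R → 6
  γ[b; MIN(a)→h](R) → 5
  σ[b<=7](γ[b; MIN(a)→h](R)) → 4

E1 result:
b | h
8 | 9
E2 result:
b | h
2 | 3
3 | 5
6 | 2
7 | 6
Witness: (2, 3) appears 0× in E1 but 1× in E2.

no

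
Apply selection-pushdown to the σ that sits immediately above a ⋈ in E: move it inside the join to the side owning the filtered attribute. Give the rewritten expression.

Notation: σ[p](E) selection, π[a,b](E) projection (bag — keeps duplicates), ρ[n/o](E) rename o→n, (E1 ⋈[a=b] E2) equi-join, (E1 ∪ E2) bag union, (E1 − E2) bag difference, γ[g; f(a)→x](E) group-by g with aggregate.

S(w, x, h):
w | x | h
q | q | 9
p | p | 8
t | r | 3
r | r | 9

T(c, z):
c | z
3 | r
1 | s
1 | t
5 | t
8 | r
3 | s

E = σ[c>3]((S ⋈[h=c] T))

σ filters on c, owned by the right side.
E' = (S ⋈[h=c] σ[c>3](T))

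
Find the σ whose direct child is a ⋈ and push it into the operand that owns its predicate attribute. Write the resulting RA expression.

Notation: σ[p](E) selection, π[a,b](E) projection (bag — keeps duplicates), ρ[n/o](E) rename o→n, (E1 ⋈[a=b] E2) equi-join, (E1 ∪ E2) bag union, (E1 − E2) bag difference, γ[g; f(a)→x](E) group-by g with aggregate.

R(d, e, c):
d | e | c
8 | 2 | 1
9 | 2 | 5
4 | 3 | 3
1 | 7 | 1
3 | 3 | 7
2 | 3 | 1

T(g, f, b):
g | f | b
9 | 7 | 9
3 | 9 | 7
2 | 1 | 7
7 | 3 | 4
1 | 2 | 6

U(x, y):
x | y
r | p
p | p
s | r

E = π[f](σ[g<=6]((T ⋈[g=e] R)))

σ filters on g, owned by the left side.
E' = π[f]((σ[g<=6](T) ⋈[g=e] R))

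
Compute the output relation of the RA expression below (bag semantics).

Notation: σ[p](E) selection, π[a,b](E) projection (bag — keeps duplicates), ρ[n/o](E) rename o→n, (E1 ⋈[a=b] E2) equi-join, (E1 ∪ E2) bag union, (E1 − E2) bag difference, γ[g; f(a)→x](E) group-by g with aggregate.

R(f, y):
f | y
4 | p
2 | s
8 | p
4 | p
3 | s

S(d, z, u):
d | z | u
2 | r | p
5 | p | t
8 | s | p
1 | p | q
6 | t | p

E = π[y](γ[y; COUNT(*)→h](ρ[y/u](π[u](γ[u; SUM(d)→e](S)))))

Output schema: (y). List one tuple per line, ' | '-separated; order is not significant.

Row counts bottom-up:
  S → 5
  γ[u; SUM(d)→e](S) → 3
  π[u](γ[u; SUM(d)→e](S)) → 3
  ρ[y/u](π[u](γ[u; SUM(d)→e](S))) → 3
  γ[y; COUNT(*)→h](ρ[y/u](π[u](γ[u; SUM(d)→e](S)))) → 3
  π[y](γ[y; COUNT(*)→h](ρ[y/u](π[u](γ[u; SUM(d)→e](S))))) → 3

== RESULT ==
y
p
q
t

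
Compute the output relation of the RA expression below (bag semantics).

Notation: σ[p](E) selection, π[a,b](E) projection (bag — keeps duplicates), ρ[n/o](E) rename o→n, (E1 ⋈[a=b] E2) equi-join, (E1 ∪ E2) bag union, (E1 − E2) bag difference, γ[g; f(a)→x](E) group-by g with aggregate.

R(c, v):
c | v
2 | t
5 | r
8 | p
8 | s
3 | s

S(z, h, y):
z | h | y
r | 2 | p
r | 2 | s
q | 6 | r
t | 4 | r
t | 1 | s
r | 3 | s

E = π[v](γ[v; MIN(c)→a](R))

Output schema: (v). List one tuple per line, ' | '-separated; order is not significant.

Row counts bottom-up:
  R → 5
  γ[v; MIN(c)→a](R) → 4
  π[v](γ[v; MIN(c)→a](R)) → 4

== RESULT ==
v
p
r
s
t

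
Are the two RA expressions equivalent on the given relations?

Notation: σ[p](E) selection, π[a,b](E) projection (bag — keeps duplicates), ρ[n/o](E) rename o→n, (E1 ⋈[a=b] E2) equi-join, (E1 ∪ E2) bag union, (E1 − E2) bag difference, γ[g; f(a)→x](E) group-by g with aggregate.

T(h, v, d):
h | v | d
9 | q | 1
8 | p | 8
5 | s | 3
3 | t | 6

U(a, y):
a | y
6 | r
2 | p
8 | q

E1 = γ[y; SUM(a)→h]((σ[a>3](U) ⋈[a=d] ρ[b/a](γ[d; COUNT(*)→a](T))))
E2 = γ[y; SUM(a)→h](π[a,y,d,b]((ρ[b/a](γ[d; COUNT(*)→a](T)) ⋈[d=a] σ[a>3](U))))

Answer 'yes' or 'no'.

E1 subexpression sizes:
  U → 3
  σ[a>3](U) → 2
  T → 4
  γ[d; COUNT(*)→a](T) → 4
  ρ[b/a](γ[d; COUNT(*)→a](T)) → 4
  (σ[a>3](U) ⋈[a=d] ρ[b/a](γ[d; COUNT(*)→a](T))) → 2
  γ[y; SUM(a)→h]((σ[a>3](U) ⋈[a=d] ρ[b/a](γ[d; COUNT(*)→a](T)))) → 2
E2 subexpression sizes:
  T → 4
  γ[d; COUNT(*)→a](T) → 4
  ρ[b/a](γ[d; COUNT(*)→a](T)) → 4
  U → 3
  σ[a>3](U) → 2
  (ρ[b/a](γ[d; COUNT(*)→a](T)) ⋈[d=a] σ[a>3](U)) → 2
  π[a,y,d,b]((ρ[b/a](γ[d; COUNT(*)→a](T)) ⋈[d=a] σ[a>3](U))) → 2
  γ[y; SUM(a)→h](π[a,y,d,b]((ρ[b/a](γ[d; COUNT(*)→a](T)) ⋈[d=a] σ[a>3](U)))) → 2

E1 and E2 produce the same multiset:
y | h
q | 8
r | 6

yes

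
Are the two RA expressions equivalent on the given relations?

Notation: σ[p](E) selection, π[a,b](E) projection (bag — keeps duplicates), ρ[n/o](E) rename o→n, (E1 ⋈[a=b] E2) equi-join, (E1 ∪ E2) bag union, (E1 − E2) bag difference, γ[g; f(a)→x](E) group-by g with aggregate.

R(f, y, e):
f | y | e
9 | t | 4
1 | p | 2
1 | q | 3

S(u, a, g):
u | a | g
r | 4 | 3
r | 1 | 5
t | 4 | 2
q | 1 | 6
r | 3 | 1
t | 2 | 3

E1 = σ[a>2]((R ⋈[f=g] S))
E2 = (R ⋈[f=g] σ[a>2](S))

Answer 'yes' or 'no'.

E1 row counts bottom-up:
  R → 3
  S → 6
  (R ⋈[f=g] S) → 2
  σ[a>2]((R ⋈[f=g] S)) → 2
E2 row counts bottom-up:
  R → 3
  S → 6
  σ[a>2](S) → 3
  (R ⋈[f=g] σ[a>2](S)) → 2

E1 and E2 produce the same multiset:
f | y | e | u | a | g
1 | p | 2 | r | 3 | 1
1 | q | 3 | r | 3 | 1

yes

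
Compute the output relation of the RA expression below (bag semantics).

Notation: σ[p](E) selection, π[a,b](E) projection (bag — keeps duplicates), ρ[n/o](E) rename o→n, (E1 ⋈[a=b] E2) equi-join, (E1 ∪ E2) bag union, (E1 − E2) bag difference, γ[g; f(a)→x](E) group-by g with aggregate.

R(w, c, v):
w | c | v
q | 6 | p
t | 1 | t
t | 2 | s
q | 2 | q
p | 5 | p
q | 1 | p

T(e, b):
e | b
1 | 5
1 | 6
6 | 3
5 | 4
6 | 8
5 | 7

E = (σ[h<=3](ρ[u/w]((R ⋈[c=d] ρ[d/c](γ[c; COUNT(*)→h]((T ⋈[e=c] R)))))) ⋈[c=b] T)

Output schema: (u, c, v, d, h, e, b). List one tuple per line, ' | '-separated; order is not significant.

Per-node cardinality:
  R → 6
  T → 6
  R → 6
  (T ⋈[e=c] R) → 8
  γ[c; COUNT(*)→h]((T ⋈[e=c] R)) → 3
  ρ[d/c](γ[c; COUNT(*)→h]((T ⋈[e=c] R))) → 3
  (R ⋈[c=d] ρ[d/c](γ[c; COUNT(*)→h]((T ⋈[e=c] R)))) → 4
  ρ[u/w]((R ⋈[c=d] ρ[d/c](γ[c; COUNT(*)→h]((T ⋈[e=c] R))))) → 4
  σ[h<=3](ρ[u/w]((R ⋈[c=d] ρ[d/c](γ[c; COUNT(*)→h]((T ⋈[e=c] R)))))) → 2
  T → 6
  (σ[h<=3](ρ[u/w]((R ⋈[c=d] ρ[d/c](γ[c; COUNT(*)→h]((T ⋈[e=c] R)))))) ⋈[c=b] T) → 2

== RESULT ==
u | c | v | d | h | e | b
p | 5 | p | 5 | 2 | 1 | 5
q | 6 | p | 6 | 2 | 1 | 6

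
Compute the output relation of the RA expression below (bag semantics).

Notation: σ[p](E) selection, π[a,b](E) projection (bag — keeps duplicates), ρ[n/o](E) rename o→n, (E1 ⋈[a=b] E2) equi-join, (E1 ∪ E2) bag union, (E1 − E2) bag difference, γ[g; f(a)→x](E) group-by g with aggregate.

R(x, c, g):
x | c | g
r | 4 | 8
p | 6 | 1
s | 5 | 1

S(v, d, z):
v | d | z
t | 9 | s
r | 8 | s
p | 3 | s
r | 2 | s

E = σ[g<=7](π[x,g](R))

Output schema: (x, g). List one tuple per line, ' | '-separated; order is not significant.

Row counts bottom-up:
  R → 3
  π[x,g](R) → 3
  σ[g<=7](π[x,g](R)) → 2

== RESULT ==
x | g
p | 1
s | 1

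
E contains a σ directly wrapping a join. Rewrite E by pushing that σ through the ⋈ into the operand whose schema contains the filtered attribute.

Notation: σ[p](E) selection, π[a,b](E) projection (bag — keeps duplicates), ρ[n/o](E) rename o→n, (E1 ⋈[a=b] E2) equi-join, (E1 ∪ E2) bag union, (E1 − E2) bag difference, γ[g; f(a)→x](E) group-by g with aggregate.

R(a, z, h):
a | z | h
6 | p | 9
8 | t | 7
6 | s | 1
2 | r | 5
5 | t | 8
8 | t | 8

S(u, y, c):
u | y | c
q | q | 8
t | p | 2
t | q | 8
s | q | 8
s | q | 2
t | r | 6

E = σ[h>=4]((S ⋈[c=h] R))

σ filters on h, owned by the right side.
E' = (S ⋈[c=h] σ[h>=4](R))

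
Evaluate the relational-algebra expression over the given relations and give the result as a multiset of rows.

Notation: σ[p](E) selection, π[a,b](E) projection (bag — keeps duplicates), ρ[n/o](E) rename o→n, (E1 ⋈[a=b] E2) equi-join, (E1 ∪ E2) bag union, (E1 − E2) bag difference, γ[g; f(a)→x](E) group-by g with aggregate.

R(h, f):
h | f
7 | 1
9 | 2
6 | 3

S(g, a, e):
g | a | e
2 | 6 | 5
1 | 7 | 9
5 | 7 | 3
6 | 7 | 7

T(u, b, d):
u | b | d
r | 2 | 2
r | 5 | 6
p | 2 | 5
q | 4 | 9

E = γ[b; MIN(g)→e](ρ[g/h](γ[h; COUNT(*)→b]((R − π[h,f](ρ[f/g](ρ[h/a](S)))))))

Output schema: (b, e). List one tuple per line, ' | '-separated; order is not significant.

Subexpression sizes:
  R → 3
  S → 4
  ρ[h/a](S) → 4
  ρ[f/g](ρ[h/a](S)) → 4
  π[h,f](ρ[f/g](ρ[h/a](S))) → 4
  (R − π[h,f](ρ[f/g](ρ[h/a](S)))) → 2
  γ[h; COUNT(*)→b]((R − π[h,f](ρ[f/g](ρ[h/a](S))))) → 2
  ρ[g/h](γ[h; COUNT(*)→b]((R − π[h,f](ρ[f/g](ρ[h/a](S)))))) → 2
  γ[b; MIN(g)→e](ρ[g/h](γ[h; COUNT(*)→b]((R − π[h,f](ρ[f/g](ρ[h/a](S))))))) → 1

== RESULT ==
b | e
1 | 6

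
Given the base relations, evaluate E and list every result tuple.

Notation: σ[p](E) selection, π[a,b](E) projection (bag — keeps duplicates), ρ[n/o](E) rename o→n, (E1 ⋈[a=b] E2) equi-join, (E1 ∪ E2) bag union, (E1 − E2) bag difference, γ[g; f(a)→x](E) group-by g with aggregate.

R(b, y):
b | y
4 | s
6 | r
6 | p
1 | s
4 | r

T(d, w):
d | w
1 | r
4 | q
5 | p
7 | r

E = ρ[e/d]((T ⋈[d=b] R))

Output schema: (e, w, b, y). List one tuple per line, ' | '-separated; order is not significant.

Row counts bottom-up:
  T → 4
  R → 5
  (T ⋈[d=b] R) → 3
  ρ[e/d]((T ⋈[d=b] R)) → 3

== RESULT ==
e | w | b | y
1 | r | 1 | s
4 | q | 4 | r
4 | q | 4 | s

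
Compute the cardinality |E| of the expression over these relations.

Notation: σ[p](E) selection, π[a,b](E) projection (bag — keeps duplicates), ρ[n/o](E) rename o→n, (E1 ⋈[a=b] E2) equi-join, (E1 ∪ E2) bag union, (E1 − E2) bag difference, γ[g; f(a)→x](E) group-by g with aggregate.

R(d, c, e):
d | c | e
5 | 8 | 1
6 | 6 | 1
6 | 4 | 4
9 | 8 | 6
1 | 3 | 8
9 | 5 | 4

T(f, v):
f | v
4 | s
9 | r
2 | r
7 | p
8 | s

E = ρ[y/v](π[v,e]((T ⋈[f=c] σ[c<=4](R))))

Stepwise |·|:
  T → 5
  R → 6
  σ[c<=4](R) → 2
  (T ⋈[f=c] σ[c<=4](R)) → 1
  π[v,e]((T ⋈[f=c] σ[c<=4](R))) → 1
  ρ[y/v](π[v,e]((T ⋈[f=c] σ[c<=4](R)))) → 1

|E| = 1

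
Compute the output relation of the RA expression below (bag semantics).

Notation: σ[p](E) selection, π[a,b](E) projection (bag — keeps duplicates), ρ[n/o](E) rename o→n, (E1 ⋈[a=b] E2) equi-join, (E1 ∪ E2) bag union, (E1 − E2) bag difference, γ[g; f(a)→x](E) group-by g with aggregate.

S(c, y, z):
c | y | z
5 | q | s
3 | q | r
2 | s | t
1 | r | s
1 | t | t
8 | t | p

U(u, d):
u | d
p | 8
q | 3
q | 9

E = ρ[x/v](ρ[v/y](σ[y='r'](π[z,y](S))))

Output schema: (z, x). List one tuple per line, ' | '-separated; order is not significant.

Stepwise |·|:
  S → 6
  π[z,y](S) → 6
  σ[y='r'](π[z,y](S)) → 1
  ρ[v/y](σ[y='r'](π[z,y](S))) → 1
  ρ[x/v](ρ[v/y](σ[y='r'](π[z,y](S)))) → 1

== RESULT ==
z | x
s | r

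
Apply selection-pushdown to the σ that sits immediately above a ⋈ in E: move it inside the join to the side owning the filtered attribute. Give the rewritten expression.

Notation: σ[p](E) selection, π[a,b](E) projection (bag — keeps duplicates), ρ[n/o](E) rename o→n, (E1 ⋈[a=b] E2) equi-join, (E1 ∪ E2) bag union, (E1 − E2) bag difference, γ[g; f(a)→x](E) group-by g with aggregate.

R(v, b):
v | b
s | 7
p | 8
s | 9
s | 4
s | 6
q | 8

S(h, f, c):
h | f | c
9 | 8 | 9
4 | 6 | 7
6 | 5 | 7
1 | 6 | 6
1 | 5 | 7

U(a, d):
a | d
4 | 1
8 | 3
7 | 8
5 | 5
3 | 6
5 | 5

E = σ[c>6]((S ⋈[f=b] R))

σ filters on c, owned by the left side.
E' = (σ[c>6](S) ⋈[f=b] R)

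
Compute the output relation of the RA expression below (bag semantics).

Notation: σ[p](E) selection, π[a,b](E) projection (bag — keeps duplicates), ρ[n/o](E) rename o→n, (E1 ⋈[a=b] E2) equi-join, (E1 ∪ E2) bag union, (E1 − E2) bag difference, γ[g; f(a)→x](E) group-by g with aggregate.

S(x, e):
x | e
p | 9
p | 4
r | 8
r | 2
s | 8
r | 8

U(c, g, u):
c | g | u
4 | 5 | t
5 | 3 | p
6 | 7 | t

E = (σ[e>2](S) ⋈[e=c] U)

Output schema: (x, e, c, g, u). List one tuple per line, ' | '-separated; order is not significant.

Stepwise |·|:
  S → 6
  σ[e>2](S) → 5
  U → 3
  (σ[e>2](S) ⋈[e=c] U) → 1

== RESULT ==
x | e | c | g | u
p | 4 | 4 | 5 | t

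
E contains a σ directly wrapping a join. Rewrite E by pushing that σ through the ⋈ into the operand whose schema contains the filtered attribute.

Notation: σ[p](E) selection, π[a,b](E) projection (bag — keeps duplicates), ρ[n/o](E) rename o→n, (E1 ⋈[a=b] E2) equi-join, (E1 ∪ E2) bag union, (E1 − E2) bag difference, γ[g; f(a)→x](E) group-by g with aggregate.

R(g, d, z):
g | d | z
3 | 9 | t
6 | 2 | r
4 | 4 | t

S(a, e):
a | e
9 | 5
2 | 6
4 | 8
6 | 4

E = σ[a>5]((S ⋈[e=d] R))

σ filters on a, owned by the left side.
E' = (σ[a>5](S) ⋈[e=d] R)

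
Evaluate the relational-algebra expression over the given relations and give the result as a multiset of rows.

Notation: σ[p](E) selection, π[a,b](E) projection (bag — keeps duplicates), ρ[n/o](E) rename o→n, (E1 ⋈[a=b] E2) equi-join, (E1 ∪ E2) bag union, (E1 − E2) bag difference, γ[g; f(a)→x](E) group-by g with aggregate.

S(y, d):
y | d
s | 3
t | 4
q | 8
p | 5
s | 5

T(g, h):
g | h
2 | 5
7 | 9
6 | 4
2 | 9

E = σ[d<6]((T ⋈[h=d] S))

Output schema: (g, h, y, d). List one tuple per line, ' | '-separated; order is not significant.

Subexpression sizes:
  T → 4
  S → 5
  (T ⋈[h=d] S) → 3
  σ[d<6]((T ⋈[h=d] S)) → 3

== RESULT ==
g | h | y | d
2 | 5 | p | 5
2 | 5 | s | 5
6 | 4 | t | 4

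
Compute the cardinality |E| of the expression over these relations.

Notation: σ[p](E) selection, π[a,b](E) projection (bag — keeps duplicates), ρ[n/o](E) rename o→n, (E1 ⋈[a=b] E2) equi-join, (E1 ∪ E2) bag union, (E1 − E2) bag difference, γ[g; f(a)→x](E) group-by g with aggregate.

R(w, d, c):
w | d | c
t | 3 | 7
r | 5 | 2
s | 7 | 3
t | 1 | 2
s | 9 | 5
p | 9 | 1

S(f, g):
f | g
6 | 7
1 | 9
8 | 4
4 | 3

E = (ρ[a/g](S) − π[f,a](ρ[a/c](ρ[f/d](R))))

Subexpression sizes:
  S → 4
  ρ[a/g](S) → 4
  R → 6
  ρ[f/d](R) → 6
  ρ[a/c](ρ[f/d](R)) → 6
  π[f,a](ρ[a/c](ρ[f/d](R))) → 6
  (ρ[a/g](S) − π[f,a](ρ[a/c](ρ[f/d](R)))) → 4

|E| = 4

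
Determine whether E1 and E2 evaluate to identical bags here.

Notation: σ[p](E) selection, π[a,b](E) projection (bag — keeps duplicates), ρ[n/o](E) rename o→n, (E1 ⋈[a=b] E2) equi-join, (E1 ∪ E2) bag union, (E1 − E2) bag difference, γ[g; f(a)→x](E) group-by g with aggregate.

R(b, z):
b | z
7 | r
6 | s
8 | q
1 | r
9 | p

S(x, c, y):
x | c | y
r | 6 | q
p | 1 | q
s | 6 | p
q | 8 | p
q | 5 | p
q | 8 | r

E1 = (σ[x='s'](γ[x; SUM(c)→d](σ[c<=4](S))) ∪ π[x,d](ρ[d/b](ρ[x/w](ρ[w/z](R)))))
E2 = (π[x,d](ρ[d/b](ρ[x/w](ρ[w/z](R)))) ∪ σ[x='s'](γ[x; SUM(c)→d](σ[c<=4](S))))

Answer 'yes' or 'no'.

E1 stepwise |·|:
  S → 6
  σ[c<=4](S) → 1
  γ[x; SUM(c)→d](σ[c<=4](S)) → 1
  σ[x='s'](γ[x; SUM(c)→d](σ[c<=4](S))) → 0
  R → 5
  ρ[w/z](R) → 5
  ρ[x/w](ρ[w/z](R)) → 5
  ρ[d/b](ρ[x/w](ρ[w/z](R))) → 5
  π[x,d](ρ[d/b](ρ[x/w](ρ[w/z](R)))) → 5
  (σ[x='s'](γ[x; SUM(c)→d](σ[c<=4](S))) ∪ π[x,d](ρ[d/b](ρ[x/w](ρ[w/z](R))))) → 5
E2 stepwise |·|:
  R → 5
  ρ[w/z](R) → 5
  ρ[x/w](ρ[w/z](R)) → 5
  ρ[d/b](ρ[x/w](ρ[w/z](R))) → 5
  π[x,d](ρ[d/b](ρ[x/w](ρ[w/z](R)))) → 5
  S → 6
  σ[c<=4](S) → 1
  γ[x; SUM(c)→d](σ[c<=4](S)) → 1
  σ[x='s'](γ[x; SUM(c)→d](σ[c<=4](S))) → 0
  (π[x,d](ρ[d/b](ρ[x/w](ρ[w/z](R)))) ∪ σ[x='s'](γ[x; SUM(c)→d](σ[c<=4](S)))) → 5

E1 and E2 produce the same multiset:
x | d
p | 9
q | 8
r | 1
r | 7
s | 6

yes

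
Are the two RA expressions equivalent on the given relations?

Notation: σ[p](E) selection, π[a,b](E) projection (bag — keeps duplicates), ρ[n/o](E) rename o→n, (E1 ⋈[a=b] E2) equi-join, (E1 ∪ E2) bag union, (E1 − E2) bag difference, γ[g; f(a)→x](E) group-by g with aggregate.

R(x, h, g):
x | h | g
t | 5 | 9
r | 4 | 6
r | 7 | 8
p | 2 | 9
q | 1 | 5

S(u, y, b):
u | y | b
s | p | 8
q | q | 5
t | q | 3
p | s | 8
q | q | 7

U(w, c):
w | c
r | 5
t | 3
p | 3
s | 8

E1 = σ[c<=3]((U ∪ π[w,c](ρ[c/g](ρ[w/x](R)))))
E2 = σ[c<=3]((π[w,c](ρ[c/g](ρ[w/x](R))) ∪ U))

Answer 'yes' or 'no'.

E1 per-node cardinality:
  U → 4
  R → 5
  ρ[w/x](R) → 5
  ρ[c/g](ρ[w/x](R)) → 5
  π[w,c](ρ[c/g](ρ[w/x](R))) → 5
  (U ∪ π[w,c](ρ[c/g](ρ[w/x](R)))) → 9
  σ[c<=3]((U ∪ π[w,c](ρ[c/g](ρ[w/x](R))))) → 2
E2 per-node cardinality:
  R → 5
  ρ[w/x](R) → 5
  ρ[c/g](ρ[w/x](R)) → 5
  π[w,c](ρ[c/g](ρ[w/x](R))) → 5
  U → 4
  (π[w,c](ρ[c/g](ρ[w/x](R))) ∪ U) → 9
  σ[c<=3]((π[w,c](ρ[c/g](ρ[w/x](R))) ∪ U)) → 2

E1 and E2 produce the same multiset:
w | c
p | 3
t | 3

yes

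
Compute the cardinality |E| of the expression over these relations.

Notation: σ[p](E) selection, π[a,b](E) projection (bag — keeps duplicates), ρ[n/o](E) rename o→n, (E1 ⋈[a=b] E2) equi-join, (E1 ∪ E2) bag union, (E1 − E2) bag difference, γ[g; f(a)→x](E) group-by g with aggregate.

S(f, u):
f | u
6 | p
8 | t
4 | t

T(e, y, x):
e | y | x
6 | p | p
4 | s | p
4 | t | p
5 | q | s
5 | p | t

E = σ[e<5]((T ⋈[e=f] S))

Row counts bottom-up:
  T → 5
  S → 3
  (T ⋈[e=f] S) → 3
  σ[e<5]((T ⋈[e=f] S)) → 2

|E| = 2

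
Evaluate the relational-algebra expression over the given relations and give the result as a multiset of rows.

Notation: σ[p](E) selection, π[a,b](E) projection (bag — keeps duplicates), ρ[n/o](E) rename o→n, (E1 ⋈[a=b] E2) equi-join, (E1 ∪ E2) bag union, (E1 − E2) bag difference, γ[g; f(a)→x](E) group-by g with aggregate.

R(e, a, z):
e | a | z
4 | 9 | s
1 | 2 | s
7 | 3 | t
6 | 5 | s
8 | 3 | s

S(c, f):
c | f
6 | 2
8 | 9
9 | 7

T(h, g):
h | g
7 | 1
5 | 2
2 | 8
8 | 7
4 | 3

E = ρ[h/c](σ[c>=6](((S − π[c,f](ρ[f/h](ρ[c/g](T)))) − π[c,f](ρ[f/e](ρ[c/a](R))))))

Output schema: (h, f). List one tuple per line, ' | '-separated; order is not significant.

Row counts bottom-up:
  S → 3
  T → 5
  ρ[c/g](T) → 5
  ρ[f/h](ρ[c/g](T)) → 5
  π[c,f](ρ[f/h](ρ[c/g](T))) → 5
  (S − π[c,f](ρ[f/h](ρ[c/g](T)))) → 3
  R → 5
  ρ[c/a](R) → 5
  ρ[f/e](ρ[c/a](R)) → 5
  π[c,f](ρ[f/e](ρ[c/a](R))) → 5
  ((S − π[c,f](ρ[f/h](ρ[c/g](T)))) − π[c,f](ρ[f/e](ρ[c/a](R)))) → 3
  σ[c>=6](((S − π[c,f](ρ[f/h](ρ[c/g](T)))) − π[c,f](ρ[f/e](ρ[c/a](R))))) → 3
  ρ[h/c](σ[c>=6](((S − π[c,f](ρ[f/h](ρ[c/g](T)))) − π[c,f](ρ[f/e](ρ[c/a](R)))))) → 3

== RESULT ==
h | f
6 | 2
8 | 9
9 | 7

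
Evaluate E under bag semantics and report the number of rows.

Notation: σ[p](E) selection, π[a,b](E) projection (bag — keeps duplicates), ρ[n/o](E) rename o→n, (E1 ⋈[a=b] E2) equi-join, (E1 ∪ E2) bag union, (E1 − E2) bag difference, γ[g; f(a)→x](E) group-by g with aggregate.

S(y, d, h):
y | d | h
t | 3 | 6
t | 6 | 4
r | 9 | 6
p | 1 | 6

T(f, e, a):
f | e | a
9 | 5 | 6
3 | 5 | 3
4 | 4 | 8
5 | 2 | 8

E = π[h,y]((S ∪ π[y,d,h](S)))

Subexpression sizes:
  S → 4
  S → 4
  π[y,d,h](S) → 4
  (S ∪ π[y,d,h](S)) → 8
  π[h,y]((S ∪ π[y,d,h](S))) → 8

|E| = 8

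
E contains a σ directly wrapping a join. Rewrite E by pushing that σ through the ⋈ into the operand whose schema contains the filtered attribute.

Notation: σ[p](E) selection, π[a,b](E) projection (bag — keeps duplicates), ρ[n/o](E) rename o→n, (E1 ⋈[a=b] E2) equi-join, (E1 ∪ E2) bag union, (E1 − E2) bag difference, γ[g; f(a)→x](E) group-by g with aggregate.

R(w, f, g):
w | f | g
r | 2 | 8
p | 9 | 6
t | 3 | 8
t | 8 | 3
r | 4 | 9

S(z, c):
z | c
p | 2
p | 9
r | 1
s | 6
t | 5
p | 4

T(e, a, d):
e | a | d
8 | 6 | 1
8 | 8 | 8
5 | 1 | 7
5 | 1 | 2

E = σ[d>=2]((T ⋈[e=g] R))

σ filters on d, owned by the left side.
E' = (σ[d>=2](T) ⋈[e=g] R)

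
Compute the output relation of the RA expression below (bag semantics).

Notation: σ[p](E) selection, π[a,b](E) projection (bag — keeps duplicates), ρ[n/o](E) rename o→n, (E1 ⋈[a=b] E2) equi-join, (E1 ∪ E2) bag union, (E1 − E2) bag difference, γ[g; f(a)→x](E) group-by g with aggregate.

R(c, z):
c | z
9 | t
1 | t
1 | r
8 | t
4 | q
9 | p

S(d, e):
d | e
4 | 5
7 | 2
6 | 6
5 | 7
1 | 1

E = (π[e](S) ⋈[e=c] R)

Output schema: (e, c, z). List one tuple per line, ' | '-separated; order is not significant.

Subexpression sizes:
  S → 5
  π[e](S) → 5
  R → 6
  (π[e](S) ⋈[e=c] R) → 2

== RESULT ==
e | c | z
1 | 1 | r
1 | 1 | t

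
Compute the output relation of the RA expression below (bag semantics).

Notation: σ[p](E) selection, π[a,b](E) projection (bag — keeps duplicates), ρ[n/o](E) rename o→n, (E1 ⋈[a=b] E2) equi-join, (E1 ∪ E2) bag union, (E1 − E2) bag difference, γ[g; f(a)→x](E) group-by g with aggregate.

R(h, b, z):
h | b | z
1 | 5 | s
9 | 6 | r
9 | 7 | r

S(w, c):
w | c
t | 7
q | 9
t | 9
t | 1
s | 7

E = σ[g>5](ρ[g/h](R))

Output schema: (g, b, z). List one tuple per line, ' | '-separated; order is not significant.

Per-node cardinality:
  R → 3
  ρ[g/h](R) → 3
  σ[g>5](ρ[g/h](R)) → 2

== RESULT ==
g | b | z
9 | 6 | r
9 | 7 | r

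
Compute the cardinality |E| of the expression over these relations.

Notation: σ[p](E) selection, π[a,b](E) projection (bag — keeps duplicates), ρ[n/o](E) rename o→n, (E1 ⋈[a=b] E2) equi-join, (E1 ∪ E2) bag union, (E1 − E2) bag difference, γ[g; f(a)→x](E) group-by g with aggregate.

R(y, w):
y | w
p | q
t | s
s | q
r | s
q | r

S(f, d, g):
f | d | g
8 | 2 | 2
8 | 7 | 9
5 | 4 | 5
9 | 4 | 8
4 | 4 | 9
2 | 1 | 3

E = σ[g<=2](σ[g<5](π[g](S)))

Stepwise |·|:
  S → 6
  π[g](S) → 6
  σ[g<5](π[g](S)) → 2
  σ[g<=2](σ[g<5](π[g](S))) → 1

|E| = 1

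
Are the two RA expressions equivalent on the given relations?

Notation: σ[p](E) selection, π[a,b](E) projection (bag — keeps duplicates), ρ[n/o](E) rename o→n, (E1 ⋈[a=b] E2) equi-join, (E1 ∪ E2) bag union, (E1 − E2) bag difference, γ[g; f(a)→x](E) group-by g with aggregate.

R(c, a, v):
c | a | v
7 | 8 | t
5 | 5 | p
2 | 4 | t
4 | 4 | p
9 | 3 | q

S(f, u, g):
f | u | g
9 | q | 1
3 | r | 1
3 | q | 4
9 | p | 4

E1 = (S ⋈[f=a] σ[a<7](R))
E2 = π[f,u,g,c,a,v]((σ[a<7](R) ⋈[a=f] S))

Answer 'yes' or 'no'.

E1 subexpression sizes:
  S → 4
  R → 5
  σ[a<7](R) → 4
  (S ⋈[f=a] σ[a<7](R)) → 2
E2 subexpression sizes:
  R → 5
  σ[a<7](R) → 4
  S → 4
  (σ[a<7](R) ⋈[a=f] S) → 2
  π[f,u,g,c,a,v]((σ[a<7](R) ⋈[a=f] S)) → 2

E1 and E2 produce the same multiset:
f | u | g | c | a | v
3 | q | 4 | 9 | 3 | q
3 | r | 1 | 9 | 3 | q

yes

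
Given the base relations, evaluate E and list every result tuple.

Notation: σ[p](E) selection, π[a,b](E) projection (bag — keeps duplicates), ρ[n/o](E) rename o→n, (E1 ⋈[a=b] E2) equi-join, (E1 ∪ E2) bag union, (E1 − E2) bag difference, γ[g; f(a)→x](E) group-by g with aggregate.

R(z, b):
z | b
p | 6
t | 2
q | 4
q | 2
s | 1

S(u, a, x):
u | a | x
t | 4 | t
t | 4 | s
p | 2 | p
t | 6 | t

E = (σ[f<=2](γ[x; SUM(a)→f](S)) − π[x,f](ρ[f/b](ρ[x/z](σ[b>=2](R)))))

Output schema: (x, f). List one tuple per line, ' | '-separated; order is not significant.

Stepwise |·|:
  S → 4
  γ[x; SUM(a)→f](S) → 3
  σ[f<=2](γ[x; SUM(a)→f](S)) → 1
  R → 5
  σ[b>=2](R) → 4
  ρ[x/z](σ[b>=2](R)) → 4
  ρ[f/b](ρ[x/z](σ[b>=2](R))) → 4
  π[x,f](ρ[f/b](ρ[x/z](σ[b>=2](R)))) → 4
  (σ[f<=2](γ[x; SUM(a)→f](S)) − π[x,f](ρ[f/b](ρ[x/z](σ[b>=2](R))))) → 1

== RESULT ==
x | f
p | 2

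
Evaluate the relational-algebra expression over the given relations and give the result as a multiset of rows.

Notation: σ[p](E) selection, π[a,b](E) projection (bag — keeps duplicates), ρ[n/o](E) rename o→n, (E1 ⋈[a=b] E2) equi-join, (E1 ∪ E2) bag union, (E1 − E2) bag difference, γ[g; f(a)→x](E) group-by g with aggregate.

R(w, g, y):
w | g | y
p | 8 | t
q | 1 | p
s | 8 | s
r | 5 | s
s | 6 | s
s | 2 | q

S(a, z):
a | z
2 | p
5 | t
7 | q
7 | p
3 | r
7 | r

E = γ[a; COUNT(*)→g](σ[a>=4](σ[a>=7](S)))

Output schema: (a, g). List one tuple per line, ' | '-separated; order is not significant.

Per-node cardinality:
  S → 6
  σ[a>=7](S) → 3
  σ[a>=4](σ[a>=7](S)) → 3
  γ[a; COUNT(*)→g](σ[a>=4](σ[a>=7](S))) → 1

== RESULT ==
a | g
7 | 3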